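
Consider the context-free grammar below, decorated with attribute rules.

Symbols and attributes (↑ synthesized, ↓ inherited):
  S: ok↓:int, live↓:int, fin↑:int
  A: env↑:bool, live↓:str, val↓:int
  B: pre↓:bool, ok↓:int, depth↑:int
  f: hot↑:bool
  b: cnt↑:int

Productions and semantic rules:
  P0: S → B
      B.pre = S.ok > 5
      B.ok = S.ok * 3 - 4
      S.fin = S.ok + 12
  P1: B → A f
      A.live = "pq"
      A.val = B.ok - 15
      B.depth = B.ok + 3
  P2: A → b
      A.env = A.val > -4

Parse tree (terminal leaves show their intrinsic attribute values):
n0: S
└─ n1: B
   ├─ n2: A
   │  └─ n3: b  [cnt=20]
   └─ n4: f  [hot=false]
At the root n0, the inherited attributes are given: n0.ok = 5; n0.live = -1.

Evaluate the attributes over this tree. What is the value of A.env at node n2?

false

1. n0.ok = 5  [given at root]
2. n0.live = -1  [given at root]
3. n1.pre = false  [S.ok > 5]
4. n1.ok = 11  [S.ok * 3 - 4]
5. n2.live = "pq"  ["pq"]
6. n2.val = -4  [B.ok - 15]
7. n3.cnt = 20  [terminal]
8. n2.env = false  [A.val > -4]
9. n4.hot = false  [terminal]
10. n1.depth = 14  [B.ok + 3]
11. n0.fin = 17  [S.ok + 12]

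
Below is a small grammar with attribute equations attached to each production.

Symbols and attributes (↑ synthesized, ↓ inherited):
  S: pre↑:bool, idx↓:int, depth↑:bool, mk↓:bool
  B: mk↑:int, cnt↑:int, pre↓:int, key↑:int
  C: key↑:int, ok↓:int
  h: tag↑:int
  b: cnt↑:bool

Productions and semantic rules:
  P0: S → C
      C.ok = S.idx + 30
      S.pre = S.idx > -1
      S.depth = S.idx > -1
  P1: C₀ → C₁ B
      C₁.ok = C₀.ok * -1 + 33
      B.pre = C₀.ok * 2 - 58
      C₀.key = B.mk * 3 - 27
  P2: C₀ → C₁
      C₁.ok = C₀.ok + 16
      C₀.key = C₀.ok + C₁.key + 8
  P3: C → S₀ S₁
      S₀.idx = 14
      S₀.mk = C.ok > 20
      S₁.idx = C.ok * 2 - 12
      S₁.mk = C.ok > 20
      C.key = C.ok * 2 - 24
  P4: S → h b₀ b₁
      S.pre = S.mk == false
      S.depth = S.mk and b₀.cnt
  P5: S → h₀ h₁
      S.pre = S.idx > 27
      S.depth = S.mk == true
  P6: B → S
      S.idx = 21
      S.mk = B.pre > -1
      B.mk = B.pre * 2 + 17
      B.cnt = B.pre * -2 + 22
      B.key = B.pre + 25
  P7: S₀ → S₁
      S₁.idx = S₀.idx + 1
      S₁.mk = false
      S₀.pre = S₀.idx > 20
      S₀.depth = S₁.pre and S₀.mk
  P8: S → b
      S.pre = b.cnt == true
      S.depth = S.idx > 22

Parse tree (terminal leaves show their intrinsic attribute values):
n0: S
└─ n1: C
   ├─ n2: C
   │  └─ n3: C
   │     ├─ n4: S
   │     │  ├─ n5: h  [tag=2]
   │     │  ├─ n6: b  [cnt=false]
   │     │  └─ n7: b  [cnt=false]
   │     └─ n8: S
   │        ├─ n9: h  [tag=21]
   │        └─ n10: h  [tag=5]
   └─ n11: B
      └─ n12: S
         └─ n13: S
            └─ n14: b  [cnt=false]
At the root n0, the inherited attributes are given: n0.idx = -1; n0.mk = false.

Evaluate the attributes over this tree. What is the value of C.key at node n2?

28

1. n0.idx = -1  [given at root]
2. n0.mk = false  [given at root]
3. n1.ok = 29  [S.idx + 30]
4. n2.ok = 4  [C₀.ok * -1 + 33]
5. n3.ok = 20  [C₀.ok + 16]
6. n4.idx = 14  [14]
7. n4.mk = false  [C.ok > 20]
8. n5.tag = 2  [terminal]
9. n6.cnt = false  [terminal]
10. n7.cnt = false  [terminal]
11. n4.pre = true  [S.mk == false]
12. n4.depth = false  [S.mk and b₀.cnt]
13. n8.idx = 28  [C.ok * 2 - 12]
14. n8.mk = false  [C.ok > 20]
15. n9.tag = 21  [terminal]
16. n10.tag = 5  [terminal]
17. n8.pre = true  [S.idx > 27]
18. n8.depth = false  [S.mk == true]
19. n3.key = 16  [C.ok * 2 - 24]
20. n2.key = 28  [C₀.ok + C₁.key + 8]
21. n11.pre = 0  [C₀.ok * 2 - 58]
22. n12.idx = 21  [21]
23. n12.mk = true  [B.pre > -1]
24. n13.idx = 22  [S₀.idx + 1]
25. n13.mk = false  [false]
26. n14.cnt = false  [terminal]
27. n13.pre = false  [b.cnt == true]
28. n13.depth = false  [S.idx > 22]
29. n12.pre = true  [S₀.idx > 20]
30. n12.depth = false  [S₁.pre and S₀.mk]
31. n11.mk = 17  [B.pre * 2 + 17]
32. n11.cnt = 22  [B.pre * -2 + 22]
33. n11.key = 25  [B.pre + 25]
34. n1.key = 24  [B.mk * 3 - 27]
35. n0.pre = false  [S.idx > -1]
36. n0.depth = false  [S.idx > -1]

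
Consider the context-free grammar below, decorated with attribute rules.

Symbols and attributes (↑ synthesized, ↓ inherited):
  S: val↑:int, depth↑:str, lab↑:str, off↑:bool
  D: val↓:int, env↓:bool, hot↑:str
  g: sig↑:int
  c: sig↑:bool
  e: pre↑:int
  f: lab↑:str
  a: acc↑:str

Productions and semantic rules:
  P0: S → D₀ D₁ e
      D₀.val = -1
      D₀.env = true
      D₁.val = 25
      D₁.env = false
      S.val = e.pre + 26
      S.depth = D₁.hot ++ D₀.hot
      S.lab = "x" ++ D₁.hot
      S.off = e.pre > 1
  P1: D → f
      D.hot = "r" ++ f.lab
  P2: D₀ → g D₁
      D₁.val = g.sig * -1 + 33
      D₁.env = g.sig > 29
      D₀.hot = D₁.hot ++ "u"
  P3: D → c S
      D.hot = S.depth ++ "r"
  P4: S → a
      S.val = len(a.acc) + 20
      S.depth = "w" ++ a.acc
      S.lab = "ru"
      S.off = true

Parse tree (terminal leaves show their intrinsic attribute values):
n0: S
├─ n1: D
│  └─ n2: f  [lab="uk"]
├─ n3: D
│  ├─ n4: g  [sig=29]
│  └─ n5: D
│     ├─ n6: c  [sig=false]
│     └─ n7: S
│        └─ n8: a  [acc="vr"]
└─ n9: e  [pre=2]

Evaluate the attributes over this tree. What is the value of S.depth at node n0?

1. n1.val = -1  [-1]
2. n1.env = true  [true]
3. n2.lab = "uk"  [terminal]
4. n1.hot = "ruk"  ["r" ++ f.lab]
5. n3.val = 25  [25]
6. n3.env = false  [false]
7. n4.sig = 29  [terminal]
8. n5.val = 4  [g.sig * -1 + 33]
9. n5.env = false  [g.sig > 29]
10. n6.sig = false  [terminal]
11. n8.acc = "vr"  [terminal]
12. n7.val = 22  [len(a.acc) + 20]
13. n7.depth = "wvr"  ["w" ++ a.acc]
14. n7.lab = "ru"  ["ru"]
15. n7.off = true  [true]
16. n5.hot = "wvrr"  [S.depth ++ "r"]
17. n3.hot = "wvrru"  [D₁.hot ++ "u"]
18. n9.pre = 2  [terminal]
19. n0.val = 28  [e.pre + 26]
20. n0.depth = "wvrruruk"  [D₁.hot ++ D₀.hot]
21. n0.lab = "xwvrru"  ["x" ++ D₁.hot]
22. n0.off = true  [e.pre > 1]

"wvrruruk"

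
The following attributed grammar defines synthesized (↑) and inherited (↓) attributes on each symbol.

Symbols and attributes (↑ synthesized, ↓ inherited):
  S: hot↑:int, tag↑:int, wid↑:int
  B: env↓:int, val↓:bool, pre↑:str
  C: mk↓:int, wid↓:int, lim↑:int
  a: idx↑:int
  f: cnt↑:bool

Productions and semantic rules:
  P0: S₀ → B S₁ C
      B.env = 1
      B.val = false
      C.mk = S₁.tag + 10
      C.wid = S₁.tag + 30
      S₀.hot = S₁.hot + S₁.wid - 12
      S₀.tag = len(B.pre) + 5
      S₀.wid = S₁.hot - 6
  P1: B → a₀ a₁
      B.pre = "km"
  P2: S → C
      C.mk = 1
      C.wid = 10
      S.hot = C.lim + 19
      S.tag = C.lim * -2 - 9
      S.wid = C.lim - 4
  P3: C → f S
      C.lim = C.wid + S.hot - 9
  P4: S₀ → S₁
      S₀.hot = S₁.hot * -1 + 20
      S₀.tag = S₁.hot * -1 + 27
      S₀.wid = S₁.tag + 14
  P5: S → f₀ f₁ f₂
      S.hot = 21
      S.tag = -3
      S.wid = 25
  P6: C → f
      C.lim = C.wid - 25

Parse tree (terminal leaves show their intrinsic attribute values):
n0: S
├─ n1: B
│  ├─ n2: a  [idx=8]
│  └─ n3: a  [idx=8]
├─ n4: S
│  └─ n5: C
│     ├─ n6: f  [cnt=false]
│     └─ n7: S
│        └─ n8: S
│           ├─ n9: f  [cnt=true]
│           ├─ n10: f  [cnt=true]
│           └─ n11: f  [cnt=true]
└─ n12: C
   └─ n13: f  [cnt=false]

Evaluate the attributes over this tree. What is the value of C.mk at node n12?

1. n1.env = 1  [1]
2. n1.val = false  [false]
3. n2.idx = 8  [terminal]
4. n3.idx = 8  [terminal]
5. n1.pre = "km"  ["km"]
6. n5.mk = 1  [1]
7. n5.wid = 10  [10]
8. n6.cnt = false  [terminal]
9. n9.cnt = true  [terminal]
10. n10.cnt = true  [terminal]
11. n11.cnt = true  [terminal]
12. n8.hot = 21  [21]
13. n8.tag = -3  [-3]
14. n8.wid = 25  [25]
15. n7.hot = -1  [S₁.hot * -1 + 20]
16. n7.tag = 6  [S₁.hot * -1 + 27]
17. n7.wid = 11  [S₁.tag + 14]
18. n5.lim = 0  [C.wid + S.hot - 9]
19. n4.hot = 19  [C.lim + 19]
20. n4.tag = -9  [C.lim * -2 - 9]
21. n4.wid = -4  [C.lim - 4]
22. n12.mk = 1  [S₁.tag + 10]
23. n12.wid = 21  [S₁.tag + 30]
24. n13.cnt = false  [terminal]
25. n12.lim = -4  [C.wid - 25]
26. n0.hot = 3  [S₁.hot + S₁.wid - 12]
27. n0.tag = 7  [len(B.pre) + 5]
28. n0.wid = 13  [S₁.hot - 6]

1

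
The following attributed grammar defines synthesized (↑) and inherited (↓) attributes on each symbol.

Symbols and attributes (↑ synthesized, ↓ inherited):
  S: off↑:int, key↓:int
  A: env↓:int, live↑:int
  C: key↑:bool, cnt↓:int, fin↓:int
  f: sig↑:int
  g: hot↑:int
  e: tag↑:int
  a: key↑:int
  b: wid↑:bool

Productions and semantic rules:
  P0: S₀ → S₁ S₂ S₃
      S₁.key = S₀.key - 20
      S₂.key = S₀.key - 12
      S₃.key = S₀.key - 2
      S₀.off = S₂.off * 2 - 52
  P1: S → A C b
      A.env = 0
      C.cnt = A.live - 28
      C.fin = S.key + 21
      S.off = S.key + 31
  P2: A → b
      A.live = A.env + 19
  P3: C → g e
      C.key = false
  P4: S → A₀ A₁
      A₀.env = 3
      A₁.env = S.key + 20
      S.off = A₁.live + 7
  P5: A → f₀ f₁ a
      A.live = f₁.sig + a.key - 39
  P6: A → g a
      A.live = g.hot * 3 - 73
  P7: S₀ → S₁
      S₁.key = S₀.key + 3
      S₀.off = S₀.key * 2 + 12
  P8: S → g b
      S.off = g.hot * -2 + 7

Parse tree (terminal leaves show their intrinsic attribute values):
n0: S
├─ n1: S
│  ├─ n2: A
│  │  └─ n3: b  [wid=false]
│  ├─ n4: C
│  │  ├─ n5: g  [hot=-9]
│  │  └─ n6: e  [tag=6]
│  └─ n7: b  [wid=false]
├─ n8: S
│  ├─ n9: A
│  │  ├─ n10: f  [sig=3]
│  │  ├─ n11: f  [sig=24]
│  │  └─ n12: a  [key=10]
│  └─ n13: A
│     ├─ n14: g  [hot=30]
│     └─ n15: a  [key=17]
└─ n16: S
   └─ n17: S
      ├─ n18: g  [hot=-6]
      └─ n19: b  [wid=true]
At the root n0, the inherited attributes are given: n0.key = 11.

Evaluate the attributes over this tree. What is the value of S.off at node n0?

1. n0.key = 11  [given at root]
2. n1.key = -9  [S₀.key - 20]
3. n2.env = 0  [0]
4. n3.wid = false  [terminal]
5. n2.live = 19  [A.env + 19]
6. n4.cnt = -9  [A.live - 28]
7. n4.fin = 12  [S.key + 21]
8. n5.hot = -9  [terminal]
9. n6.tag = 6  [terminal]
10. n4.key = false  [false]
11. n7.wid = false  [terminal]
12. n1.off = 22  [S.key + 31]
13. n8.key = -1  [S₀.key - 12]
14. n9.env = 3  [3]
15. n10.sig = 3  [terminal]
16. n11.sig = 24  [terminal]
17. n12.key = 10  [terminal]
18. n9.live = -5  [f₁.sig + a.key - 39]
19. n13.env = 19  [S.key + 20]
20. n14.hot = 30  [terminal]
21. n15.key = 17  [terminal]
22. n13.live = 17  [g.hot * 3 - 73]
23. n8.off = 24  [A₁.live + 7]
24. n16.key = 9  [S₀.key - 2]
25. n17.key = 12  [S₀.key + 3]
26. n18.hot = -6  [terminal]
27. n19.wid = true  [terminal]
28. n17.off = 19  [g.hot * -2 + 7]
29. n16.off = 30  [S₀.key * 2 + 12]
30. n0.off = -4  [S₂.off * 2 - 52]

-4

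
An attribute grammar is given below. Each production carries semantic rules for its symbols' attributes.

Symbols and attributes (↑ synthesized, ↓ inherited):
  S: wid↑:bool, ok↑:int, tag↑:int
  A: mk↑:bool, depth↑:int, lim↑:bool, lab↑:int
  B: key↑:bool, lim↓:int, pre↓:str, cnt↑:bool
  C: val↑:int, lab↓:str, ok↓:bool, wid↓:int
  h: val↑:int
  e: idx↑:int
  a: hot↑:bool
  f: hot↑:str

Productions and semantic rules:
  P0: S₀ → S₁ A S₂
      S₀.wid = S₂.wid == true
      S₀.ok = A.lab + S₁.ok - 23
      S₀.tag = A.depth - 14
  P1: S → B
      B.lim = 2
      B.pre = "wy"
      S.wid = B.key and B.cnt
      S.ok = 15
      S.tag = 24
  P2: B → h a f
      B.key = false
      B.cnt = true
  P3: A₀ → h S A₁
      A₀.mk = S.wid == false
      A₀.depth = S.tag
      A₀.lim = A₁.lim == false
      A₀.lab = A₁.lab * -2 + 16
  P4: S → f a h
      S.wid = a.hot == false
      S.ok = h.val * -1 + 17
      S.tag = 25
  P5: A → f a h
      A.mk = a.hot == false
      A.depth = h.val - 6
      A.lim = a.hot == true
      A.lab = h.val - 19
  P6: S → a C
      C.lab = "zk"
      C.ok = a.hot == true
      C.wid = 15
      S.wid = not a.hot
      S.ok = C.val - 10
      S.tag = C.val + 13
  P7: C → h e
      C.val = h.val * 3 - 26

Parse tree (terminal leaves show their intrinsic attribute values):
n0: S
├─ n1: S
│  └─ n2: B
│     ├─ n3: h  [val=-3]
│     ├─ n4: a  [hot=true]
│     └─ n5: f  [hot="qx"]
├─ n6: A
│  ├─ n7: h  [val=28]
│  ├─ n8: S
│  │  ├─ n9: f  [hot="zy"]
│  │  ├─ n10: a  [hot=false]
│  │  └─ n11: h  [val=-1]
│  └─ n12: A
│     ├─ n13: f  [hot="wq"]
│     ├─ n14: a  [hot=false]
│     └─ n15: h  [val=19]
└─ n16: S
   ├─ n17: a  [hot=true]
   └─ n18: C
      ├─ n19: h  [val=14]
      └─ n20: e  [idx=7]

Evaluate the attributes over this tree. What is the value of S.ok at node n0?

8

1. n2.lim = 2  [2]
2. n2.pre = "wy"  ["wy"]
3. n3.val = -3  [terminal]
4. n4.hot = true  [terminal]
5. n5.hot = "qx"  [terminal]
6. n2.key = false  [false]
7. n2.cnt = true  [true]
8. n1.wid = false  [B.key and B.cnt]
9. n1.ok = 15  [15]
10. n1.tag = 24  [24]
11. n7.val = 28  [terminal]
12. n9.hot = "zy"  [terminal]
13. n10.hot = false  [terminal]
14. n11.val = -1  [terminal]
15. n8.wid = true  [a.hot == false]
16. n8.ok = 18  [h.val * -1 + 17]
17. n8.tag = 25  [25]
18. n13.hot = "wq"  [terminal]
19. n14.hot = false  [terminal]
20. n15.val = 19  [terminal]
21. n12.mk = true  [a.hot == false]
22. n12.depth = 13  [h.val - 6]
23. n12.lim = false  [a.hot == true]
24. n12.lab = 0  [h.val - 19]
25. n6.mk = false  [S.wid == false]
26. n6.depth = 25  [S.tag]
27. n6.lim = true  [A₁.lim == false]
28. n6.lab = 16  [A₁.lab * -2 + 16]
29. n17.hot = true  [terminal]
30. n18.lab = "zk"  ["zk"]
31. n18.ok = true  [a.hot == true]
32. n18.wid = 15  [15]
33. n19.val = 14  [terminal]
34. n20.idx = 7  [terminal]
35. n18.val = 16  [h.val * 3 - 26]
36. n16.wid = false  [not a.hot]
37. n16.ok = 6  [C.val - 10]
38. n16.tag = 29  [C.val + 13]
39. n0.wid = false  [S₂.wid == true]
40. n0.ok = 8  [A.lab + S₁.ok - 23]
41. n0.tag = 11  [A.depth - 14]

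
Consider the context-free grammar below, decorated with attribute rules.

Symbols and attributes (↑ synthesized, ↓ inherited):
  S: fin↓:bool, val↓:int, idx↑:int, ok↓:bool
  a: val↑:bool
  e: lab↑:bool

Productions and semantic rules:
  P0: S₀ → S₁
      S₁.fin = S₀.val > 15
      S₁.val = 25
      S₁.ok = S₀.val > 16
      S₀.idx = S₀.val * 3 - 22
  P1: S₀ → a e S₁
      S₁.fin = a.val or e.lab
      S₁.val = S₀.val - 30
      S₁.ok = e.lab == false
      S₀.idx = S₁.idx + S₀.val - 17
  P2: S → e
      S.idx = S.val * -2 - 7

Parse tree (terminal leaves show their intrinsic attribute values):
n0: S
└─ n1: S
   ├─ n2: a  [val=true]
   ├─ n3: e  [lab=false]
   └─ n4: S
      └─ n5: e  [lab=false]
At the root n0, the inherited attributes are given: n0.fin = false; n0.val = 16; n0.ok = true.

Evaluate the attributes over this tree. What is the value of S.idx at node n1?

1. n0.fin = false  [given at root]
2. n0.val = 16  [given at root]
3. n0.ok = true  [given at root]
4. n1.fin = true  [S₀.val > 15]
5. n1.val = 25  [25]
6. n1.ok = false  [S₀.val > 16]
7. n2.val = true  [terminal]
8. n3.lab = false  [terminal]
9. n4.fin = true  [a.val or e.lab]
10. n4.val = -5  [S₀.val - 30]
11. n4.ok = true  [e.lab == false]
12. n5.lab = false  [terminal]
13. n4.idx = 3  [S.val * -2 - 7]
14. n1.idx = 11  [S₁.idx + S₀.val - 17]
15. n0.idx = 26  [S₀.val * 3 - 22]

11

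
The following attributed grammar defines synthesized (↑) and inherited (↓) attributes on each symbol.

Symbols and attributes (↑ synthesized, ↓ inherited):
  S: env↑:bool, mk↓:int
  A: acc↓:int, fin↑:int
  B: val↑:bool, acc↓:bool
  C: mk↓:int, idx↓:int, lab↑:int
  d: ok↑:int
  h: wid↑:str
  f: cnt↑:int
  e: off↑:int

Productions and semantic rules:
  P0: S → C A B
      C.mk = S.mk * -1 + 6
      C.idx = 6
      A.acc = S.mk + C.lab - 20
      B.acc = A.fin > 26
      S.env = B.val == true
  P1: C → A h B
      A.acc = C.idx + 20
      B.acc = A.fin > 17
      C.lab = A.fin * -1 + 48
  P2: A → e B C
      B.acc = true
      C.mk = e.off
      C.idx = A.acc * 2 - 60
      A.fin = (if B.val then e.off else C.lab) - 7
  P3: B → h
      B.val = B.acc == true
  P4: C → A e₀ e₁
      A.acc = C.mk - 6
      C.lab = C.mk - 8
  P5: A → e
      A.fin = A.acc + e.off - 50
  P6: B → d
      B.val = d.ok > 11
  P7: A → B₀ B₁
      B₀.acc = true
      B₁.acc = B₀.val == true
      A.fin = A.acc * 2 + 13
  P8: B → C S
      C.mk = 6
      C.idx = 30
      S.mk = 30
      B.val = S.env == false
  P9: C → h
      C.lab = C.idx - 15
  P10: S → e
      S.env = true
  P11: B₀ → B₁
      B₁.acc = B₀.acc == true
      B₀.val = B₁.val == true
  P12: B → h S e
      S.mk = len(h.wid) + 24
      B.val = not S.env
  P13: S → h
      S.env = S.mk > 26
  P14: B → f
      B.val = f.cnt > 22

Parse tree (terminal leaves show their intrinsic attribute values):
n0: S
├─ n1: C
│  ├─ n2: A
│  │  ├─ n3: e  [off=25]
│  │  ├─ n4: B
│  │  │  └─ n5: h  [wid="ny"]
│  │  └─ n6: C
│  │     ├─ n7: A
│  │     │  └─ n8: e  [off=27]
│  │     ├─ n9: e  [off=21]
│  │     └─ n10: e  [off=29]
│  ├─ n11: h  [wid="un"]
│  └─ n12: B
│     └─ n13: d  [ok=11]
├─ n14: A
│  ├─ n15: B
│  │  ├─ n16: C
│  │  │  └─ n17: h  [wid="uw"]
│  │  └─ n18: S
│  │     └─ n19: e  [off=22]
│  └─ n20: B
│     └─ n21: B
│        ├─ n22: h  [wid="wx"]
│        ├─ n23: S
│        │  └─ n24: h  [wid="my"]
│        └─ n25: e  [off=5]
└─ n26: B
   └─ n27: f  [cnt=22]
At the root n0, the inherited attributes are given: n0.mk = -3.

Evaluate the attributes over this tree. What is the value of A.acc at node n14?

1. n0.mk = -3  [given at root]
2. n1.mk = 9  [S.mk * -1 + 6]
3. n1.idx = 6  [6]
4. n2.acc = 26  [C.idx + 20]
5. n3.off = 25  [terminal]
6. n4.acc = true  [true]
7. n5.wid = "ny"  [terminal]
8. n4.val = true  [B.acc == true]
9. n6.mk = 25  [e.off]
10. n6.idx = -8  [A.acc * 2 - 60]
11. n7.acc = 19  [C.mk - 6]
12. n8.off = 27  [terminal]
13. n7.fin = -4  [A.acc + e.off - 50]
14. n9.off = 21  [terminal]
15. n10.off = 29  [terminal]
16. n6.lab = 17  [C.mk - 8]
17. n2.fin = 18  [(if B.val then e.off else C.lab) - 7]
18. n11.wid = "un"  [terminal]
19. n12.acc = true  [A.fin > 17]
20. n13.ok = 11  [terminal]
21. n12.val = false  [d.ok > 11]
22. n1.lab = 30  [A.fin * -1 + 48]
23. n14.acc = 7  [S.mk + C.lab - 20]
24. n15.acc = true  [true]
25. n16.mk = 6  [6]
26. n16.idx = 30  [30]
27. n17.wid = "uw"  [terminal]
28. n16.lab = 15  [C.idx - 15]
29. n18.mk = 30  [30]
30. n19.off = 22  [terminal]
31. n18.env = true  [true]
32. n15.val = false  [S.env == false]
33. n20.acc = false  [B₀.val == true]
34. n21.acc = false  [B₀.acc == true]
35. n22.wid = "wx"  [terminal]
36. n23.mk = 26  [len(h.wid) + 24]
37. n24.wid = "my"  [terminal]
38. n23.env = false  [S.mk > 26]
39. n25.off = 5  [terminal]
40. n21.val = true  [not S.env]
41. n20.val = true  [B₁.val == true]
42. n14.fin = 27  [A.acc * 2 + 13]
43. n26.acc = true  [A.fin > 26]
44. n27.cnt = 22  [terminal]
45. n26.val = false  [f.cnt > 22]
46. n0.env = false  [B.val == true]

7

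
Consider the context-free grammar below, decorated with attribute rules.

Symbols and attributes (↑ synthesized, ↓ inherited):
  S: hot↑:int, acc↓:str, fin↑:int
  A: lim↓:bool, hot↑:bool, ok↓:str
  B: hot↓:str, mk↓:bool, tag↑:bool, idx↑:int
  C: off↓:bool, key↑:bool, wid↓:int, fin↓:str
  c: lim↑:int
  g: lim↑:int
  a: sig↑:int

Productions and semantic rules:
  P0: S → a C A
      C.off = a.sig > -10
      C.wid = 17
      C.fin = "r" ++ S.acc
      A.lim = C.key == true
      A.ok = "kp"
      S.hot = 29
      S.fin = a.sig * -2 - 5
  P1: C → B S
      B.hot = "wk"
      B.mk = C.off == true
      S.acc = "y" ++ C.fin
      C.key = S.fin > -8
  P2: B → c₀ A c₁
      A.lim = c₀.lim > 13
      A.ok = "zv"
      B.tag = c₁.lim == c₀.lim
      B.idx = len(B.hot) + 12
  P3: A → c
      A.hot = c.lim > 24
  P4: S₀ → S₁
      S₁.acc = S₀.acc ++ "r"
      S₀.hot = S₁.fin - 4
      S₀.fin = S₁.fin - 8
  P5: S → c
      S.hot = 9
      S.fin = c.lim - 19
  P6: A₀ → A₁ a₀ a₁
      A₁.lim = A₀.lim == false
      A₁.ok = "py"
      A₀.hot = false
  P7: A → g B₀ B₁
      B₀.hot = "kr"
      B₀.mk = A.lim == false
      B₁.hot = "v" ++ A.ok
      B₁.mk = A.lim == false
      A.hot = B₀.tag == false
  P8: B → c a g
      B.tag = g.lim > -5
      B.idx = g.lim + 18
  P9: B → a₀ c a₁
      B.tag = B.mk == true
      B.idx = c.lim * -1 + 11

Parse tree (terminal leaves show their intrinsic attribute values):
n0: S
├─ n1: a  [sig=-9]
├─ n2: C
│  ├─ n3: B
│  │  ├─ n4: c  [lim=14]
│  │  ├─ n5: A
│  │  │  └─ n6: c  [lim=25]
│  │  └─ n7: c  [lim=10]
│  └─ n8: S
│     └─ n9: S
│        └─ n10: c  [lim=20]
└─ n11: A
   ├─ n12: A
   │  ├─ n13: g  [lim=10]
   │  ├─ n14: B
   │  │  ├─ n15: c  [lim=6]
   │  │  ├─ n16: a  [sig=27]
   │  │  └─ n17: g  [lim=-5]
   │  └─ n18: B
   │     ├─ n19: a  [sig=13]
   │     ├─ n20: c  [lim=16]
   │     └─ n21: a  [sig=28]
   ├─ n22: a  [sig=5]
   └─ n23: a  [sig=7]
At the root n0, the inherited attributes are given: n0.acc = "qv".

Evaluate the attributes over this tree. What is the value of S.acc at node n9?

"yrqvr"

1. n0.acc = "qv"  [given at root]
2. n1.sig = -9  [terminal]
3. n2.off = true  [a.sig > -10]
4. n2.wid = 17  [17]
5. n2.fin = "rqv"  ["r" ++ S.acc]
6. n3.hot = "wk"  ["wk"]
7. n3.mk = true  [C.off == true]
8. n4.lim = 14  [terminal]
9. n5.lim = true  [c₀.lim > 13]
10. n5.ok = "zv"  ["zv"]
11. n6.lim = 25  [terminal]
12. n5.hot = true  [c.lim > 24]
13. n7.lim = 10  [terminal]
14. n3.tag = false  [c₁.lim == c₀.lim]
15. n3.idx = 14  [len(B.hot) + 12]
16. n8.acc = "yrqv"  ["y" ++ C.fin]
17. n9.acc = "yrqvr"  [S₀.acc ++ "r"]
18. n10.lim = 20  [terminal]
19. n9.hot = 9  [9]
20. n9.fin = 1  [c.lim - 19]
21. n8.hot = -3  [S₁.fin - 4]
22. n8.fin = -7  [S₁.fin - 8]
23. n2.key = true  [S.fin > -8]
24. n11.lim = true  [C.key == true]
25. n11.ok = "kp"  ["kp"]
26. n12.lim = false  [A₀.lim == false]
27. n12.ok = "py"  ["py"]
28. n13.lim = 10  [terminal]
29. n14.hot = "kr"  ["kr"]
30. n14.mk = true  [A.lim == false]
31. n15.lim = 6  [terminal]
32. n16.sig = 27  [terminal]
33. n17.lim = -5  [terminal]
34. n14.tag = false  [g.lim > -5]
35. n14.idx = 13  [g.lim + 18]
36. n18.hot = "vpy"  ["v" ++ A.ok]
37. n18.mk = true  [A.lim == false]
38. n19.sig = 13  [terminal]
39. n20.lim = 16  [terminal]
40. n21.sig = 28  [terminal]
41. n18.tag = true  [B.mk == true]
42. n18.idx = -5  [c.lim * -1 + 11]
43. n12.hot = true  [B₀.tag == false]
44. n22.sig = 5  [terminal]
45. n23.sig = 7  [terminal]
46. n11.hot = false  [false]
47. n0.hot = 29  [29]
48. n0.fin = 13  [a.sig * -2 - 5]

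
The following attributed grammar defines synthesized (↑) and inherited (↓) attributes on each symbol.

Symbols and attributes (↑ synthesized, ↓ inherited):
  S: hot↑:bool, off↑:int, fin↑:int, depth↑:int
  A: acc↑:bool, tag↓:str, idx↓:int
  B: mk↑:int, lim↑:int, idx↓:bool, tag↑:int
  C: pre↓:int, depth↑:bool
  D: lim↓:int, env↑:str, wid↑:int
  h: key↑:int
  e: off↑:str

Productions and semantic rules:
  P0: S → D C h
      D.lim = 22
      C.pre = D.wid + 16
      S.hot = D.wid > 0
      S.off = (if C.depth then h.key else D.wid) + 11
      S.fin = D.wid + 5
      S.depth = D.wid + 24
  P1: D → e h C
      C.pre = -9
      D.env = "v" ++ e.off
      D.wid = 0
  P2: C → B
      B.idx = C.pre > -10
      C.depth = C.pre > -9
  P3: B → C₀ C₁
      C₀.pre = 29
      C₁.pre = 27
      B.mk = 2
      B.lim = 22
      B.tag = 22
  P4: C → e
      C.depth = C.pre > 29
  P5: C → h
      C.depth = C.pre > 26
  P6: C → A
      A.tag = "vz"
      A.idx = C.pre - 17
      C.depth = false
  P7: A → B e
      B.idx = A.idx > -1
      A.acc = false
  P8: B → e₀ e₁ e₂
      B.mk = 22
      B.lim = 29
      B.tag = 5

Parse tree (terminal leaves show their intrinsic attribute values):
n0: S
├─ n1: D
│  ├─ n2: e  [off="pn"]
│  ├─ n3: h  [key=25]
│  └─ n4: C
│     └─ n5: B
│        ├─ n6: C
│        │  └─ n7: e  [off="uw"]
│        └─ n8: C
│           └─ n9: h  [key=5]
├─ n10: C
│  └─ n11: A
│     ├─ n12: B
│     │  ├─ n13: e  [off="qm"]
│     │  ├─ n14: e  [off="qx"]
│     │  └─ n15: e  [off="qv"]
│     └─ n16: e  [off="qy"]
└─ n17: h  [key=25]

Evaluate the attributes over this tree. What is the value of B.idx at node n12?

1. n1.lim = 22  [22]
2. n2.off = "pn"  [terminal]
3. n3.key = 25  [terminal]
4. n4.pre = -9  [-9]
5. n5.idx = true  [C.pre > -10]
6. n6.pre = 29  [29]
7. n7.off = "uw"  [terminal]
8. n6.depth = false  [C.pre > 29]
9. n8.pre = 27  [27]
10. n9.key = 5  [terminal]
11. n8.depth = true  [C.pre > 26]
12. n5.mk = 2  [2]
13. n5.lim = 22  [22]
14. n5.tag = 22  [22]
15. n4.depth = false  [C.pre > -9]
16. n1.env = "vpn"  ["v" ++ e.off]
17. n1.wid = 0  [0]
18. n10.pre = 16  [D.wid + 16]
19. n11.tag = "vz"  ["vz"]
20. n11.idx = -1  [C.pre - 17]
21. n12.idx = false  [A.idx > -1]
22. n13.off = "qm"  [terminal]
23. n14.off = "qx"  [terminal]
24. n15.off = "qv"  [terminal]
25. n12.mk = 22  [22]
26. n12.lim = 29  [29]
27. n12.tag = 5  [5]
28. n16.off = "qy"  [terminal]
29. n11.acc = false  [false]
30. n10.depth = false  [false]
31. n17.key = 25  [terminal]
32. n0.hot = false  [D.wid > 0]
33. n0.off = 11  [(if C.depth then h.key else D.wid) + 11]
34. n0.fin = 5  [D.wid + 5]
35. n0.depth = 24  [D.wid + 24]

false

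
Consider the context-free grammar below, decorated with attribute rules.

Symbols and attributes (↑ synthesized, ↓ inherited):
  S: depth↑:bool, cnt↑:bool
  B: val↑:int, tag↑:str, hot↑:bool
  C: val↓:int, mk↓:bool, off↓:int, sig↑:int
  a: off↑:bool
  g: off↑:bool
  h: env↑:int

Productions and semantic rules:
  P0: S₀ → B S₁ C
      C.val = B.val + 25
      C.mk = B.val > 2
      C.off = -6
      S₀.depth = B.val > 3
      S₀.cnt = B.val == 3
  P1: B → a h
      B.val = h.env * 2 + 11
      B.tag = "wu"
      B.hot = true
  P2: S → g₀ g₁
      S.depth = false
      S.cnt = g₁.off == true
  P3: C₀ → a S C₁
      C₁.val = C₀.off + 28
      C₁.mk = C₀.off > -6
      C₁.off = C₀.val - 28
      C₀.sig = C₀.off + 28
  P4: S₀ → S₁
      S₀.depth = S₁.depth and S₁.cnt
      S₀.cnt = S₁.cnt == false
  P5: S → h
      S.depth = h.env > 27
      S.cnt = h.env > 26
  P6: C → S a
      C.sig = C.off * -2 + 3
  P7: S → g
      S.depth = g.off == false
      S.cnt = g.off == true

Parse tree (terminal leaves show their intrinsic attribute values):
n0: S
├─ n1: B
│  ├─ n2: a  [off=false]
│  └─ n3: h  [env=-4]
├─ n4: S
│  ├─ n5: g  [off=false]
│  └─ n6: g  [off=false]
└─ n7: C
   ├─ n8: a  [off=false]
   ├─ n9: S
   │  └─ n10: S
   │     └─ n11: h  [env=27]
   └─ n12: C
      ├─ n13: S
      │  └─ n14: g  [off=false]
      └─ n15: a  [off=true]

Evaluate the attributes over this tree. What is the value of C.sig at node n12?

3

1. n2.off = false  [terminal]
2. n3.env = -4  [terminal]
3. n1.val = 3  [h.env * 2 + 11]
4. n1.tag = "wu"  ["wu"]
5. n1.hot = true  [true]
6. n5.off = false  [terminal]
7. n6.off = false  [terminal]
8. n4.depth = false  [false]
9. n4.cnt = false  [g₁.off == true]
10. n7.val = 28  [B.val + 25]
11. n7.mk = true  [B.val > 2]
12. n7.off = -6  [-6]
13. n8.off = false  [terminal]
14. n11.env = 27  [terminal]
15. n10.depth = false  [h.env > 27]
16. n10.cnt = true  [h.env > 26]
17. n9.depth = false  [S₁.depth and S₁.cnt]
18. n9.cnt = false  [S₁.cnt == false]
19. n12.val = 22  [C₀.off + 28]
20. n12.mk = false  [C₀.off > -6]
21. n12.off = 0  [C₀.val - 28]
22. n14.off = false  [terminal]
23. n13.depth = true  [g.off == false]
24. n13.cnt = false  [g.off == true]
25. n15.off = true  [terminal]
26. n12.sig = 3  [C.off * -2 + 3]
27. n7.sig = 22  [C₀.off + 28]
28. n0.depth = false  [B.val > 3]
29. n0.cnt = true  [B.val == 3]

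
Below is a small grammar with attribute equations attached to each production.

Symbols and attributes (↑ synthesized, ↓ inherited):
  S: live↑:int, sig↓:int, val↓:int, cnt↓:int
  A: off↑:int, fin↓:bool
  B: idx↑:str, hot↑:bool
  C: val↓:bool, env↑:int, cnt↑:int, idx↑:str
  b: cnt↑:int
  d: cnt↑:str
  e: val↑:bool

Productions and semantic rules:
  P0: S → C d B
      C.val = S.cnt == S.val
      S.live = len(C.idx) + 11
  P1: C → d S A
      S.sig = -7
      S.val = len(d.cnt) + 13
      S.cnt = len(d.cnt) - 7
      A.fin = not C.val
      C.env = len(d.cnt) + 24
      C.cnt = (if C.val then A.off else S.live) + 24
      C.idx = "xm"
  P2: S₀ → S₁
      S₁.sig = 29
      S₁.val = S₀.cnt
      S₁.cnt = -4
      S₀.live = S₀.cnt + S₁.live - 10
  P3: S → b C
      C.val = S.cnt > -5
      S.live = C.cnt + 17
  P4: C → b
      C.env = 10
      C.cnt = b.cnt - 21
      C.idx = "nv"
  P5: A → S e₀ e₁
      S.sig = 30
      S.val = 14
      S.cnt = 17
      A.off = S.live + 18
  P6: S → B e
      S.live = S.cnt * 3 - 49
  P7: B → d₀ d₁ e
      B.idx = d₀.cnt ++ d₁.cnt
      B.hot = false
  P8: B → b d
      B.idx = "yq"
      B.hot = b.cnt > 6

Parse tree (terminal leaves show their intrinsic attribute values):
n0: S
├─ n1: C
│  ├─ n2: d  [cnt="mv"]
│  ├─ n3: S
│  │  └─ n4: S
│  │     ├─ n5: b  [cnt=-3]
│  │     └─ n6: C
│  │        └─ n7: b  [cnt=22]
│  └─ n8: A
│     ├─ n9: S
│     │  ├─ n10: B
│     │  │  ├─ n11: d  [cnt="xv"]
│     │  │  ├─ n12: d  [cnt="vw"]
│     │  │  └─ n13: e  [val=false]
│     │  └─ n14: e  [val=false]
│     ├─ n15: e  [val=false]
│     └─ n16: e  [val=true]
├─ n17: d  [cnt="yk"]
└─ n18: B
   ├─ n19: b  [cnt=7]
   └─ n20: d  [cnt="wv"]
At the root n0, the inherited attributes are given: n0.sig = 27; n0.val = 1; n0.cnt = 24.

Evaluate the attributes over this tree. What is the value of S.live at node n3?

1. n0.sig = 27  [given at root]
2. n0.val = 1  [given at root]
3. n0.cnt = 24  [given at root]
4. n1.val = false  [S.cnt == S.val]
5. n2.cnt = "mv"  [terminal]
6. n3.sig = -7  [-7]
7. n3.val = 15  [len(d.cnt) + 13]
8. n3.cnt = -5  [len(d.cnt) - 7]
9. n4.sig = 29  [29]
10. n4.val = -5  [S₀.cnt]
11. n4.cnt = -4  [-4]
12. n5.cnt = -3  [terminal]
13. n6.val = true  [S.cnt > -5]
14. n7.cnt = 22  [terminal]
15. n6.env = 10  [10]
16. n6.cnt = 1  [b.cnt - 21]
17. n6.idx = "nv"  ["nv"]
18. n4.live = 18  [C.cnt + 17]
19. n3.live = 3  [S₀.cnt + S₁.live - 10]
20. n8.fin = true  [not C.val]
21. n9.sig = 30  [30]
22. n9.val = 14  [14]
23. n9.cnt = 17  [17]
24. n11.cnt = "xv"  [terminal]
25. n12.cnt = "vw"  [terminal]
26. n13.val = false  [terminal]
27. n10.idx = "xvvw"  [d₀.cnt ++ d₁.cnt]
28. n10.hot = false  [false]
29. n14.val = false  [terminal]
30. n9.live = 2  [S.cnt * 3 - 49]
31. n15.val = false  [terminal]
32. n16.val = true  [terminal]
33. n8.off = 20  [S.live + 18]
34. n1.env = 26  [len(d.cnt) + 24]
35. n1.cnt = 27  [(if C.val then A.off else S.live) + 24]
36. n1.idx = "xm"  ["xm"]
37. n17.cnt = "yk"  [terminal]
38. n19.cnt = 7  [terminal]
39. n20.cnt = "wv"  [terminal]
40. n18.idx = "yq"  ["yq"]
41. n18.hot = true  [b.cnt > 6]
42. n0.live = 13  [len(C.idx) + 11]

3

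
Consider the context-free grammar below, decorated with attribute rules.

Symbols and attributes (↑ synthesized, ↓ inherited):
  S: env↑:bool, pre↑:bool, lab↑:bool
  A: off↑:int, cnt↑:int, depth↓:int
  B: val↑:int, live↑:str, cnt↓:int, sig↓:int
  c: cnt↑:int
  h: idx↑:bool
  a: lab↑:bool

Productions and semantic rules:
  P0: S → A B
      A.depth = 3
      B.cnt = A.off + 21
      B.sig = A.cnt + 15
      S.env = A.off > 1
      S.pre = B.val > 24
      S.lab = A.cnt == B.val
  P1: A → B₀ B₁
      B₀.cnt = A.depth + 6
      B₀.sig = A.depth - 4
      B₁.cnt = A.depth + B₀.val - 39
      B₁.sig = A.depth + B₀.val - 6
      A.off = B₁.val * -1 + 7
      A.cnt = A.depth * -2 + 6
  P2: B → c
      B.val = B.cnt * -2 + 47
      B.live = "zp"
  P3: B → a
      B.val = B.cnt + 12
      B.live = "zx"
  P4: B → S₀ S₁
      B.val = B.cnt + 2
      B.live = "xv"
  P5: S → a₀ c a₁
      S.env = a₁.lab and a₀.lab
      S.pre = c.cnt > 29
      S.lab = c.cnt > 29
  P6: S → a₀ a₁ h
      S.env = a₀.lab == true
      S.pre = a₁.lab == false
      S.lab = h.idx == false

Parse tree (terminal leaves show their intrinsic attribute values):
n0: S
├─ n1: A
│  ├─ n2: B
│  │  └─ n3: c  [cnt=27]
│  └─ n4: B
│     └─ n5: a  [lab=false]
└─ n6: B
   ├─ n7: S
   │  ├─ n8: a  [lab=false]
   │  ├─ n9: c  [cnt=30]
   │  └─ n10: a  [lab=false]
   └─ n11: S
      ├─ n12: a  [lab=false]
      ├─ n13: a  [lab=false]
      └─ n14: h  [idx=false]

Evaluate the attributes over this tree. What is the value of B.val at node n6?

1. n1.depth = 3  [3]
2. n2.cnt = 9  [A.depth + 6]
3. n2.sig = -1  [A.depth - 4]
4. n3.cnt = 27  [terminal]
5. n2.val = 29  [B.cnt * -2 + 47]
6. n2.live = "zp"  ["zp"]
7. n4.cnt = -7  [A.depth + B₀.val - 39]
8. n4.sig = 26  [A.depth + B₀.val - 6]
9. n5.lab = false  [terminal]
10. n4.val = 5  [B.cnt + 12]
11. n4.live = "zx"  ["zx"]
12. n1.off = 2  [B₁.val * -1 + 7]
13. n1.cnt = 0  [A.depth * -2 + 6]
14. n6.cnt = 23  [A.off + 21]
15. n6.sig = 15  [A.cnt + 15]
16. n8.lab = false  [terminal]
17. n9.cnt = 30  [terminal]
18. n10.lab = false  [terminal]
19. n7.env = false  [a₁.lab and a₀.lab]
20. n7.pre = true  [c.cnt > 29]
21. n7.lab = true  [c.cnt > 29]
22. n12.lab = false  [terminal]
23. n13.lab = false  [terminal]
24. n14.idx = false  [terminal]
25. n11.env = false  [a₀.lab == true]
26. n11.pre = true  [a₁.lab == false]
27. n11.lab = true  [h.idx == false]
28. n6.val = 25  [B.cnt + 2]
29. n6.live = "xv"  ["xv"]
30. n0.env = true  [A.off > 1]
31. n0.pre = true  [B.val > 24]
32. n0.lab = false  [A.cnt == B.val]

25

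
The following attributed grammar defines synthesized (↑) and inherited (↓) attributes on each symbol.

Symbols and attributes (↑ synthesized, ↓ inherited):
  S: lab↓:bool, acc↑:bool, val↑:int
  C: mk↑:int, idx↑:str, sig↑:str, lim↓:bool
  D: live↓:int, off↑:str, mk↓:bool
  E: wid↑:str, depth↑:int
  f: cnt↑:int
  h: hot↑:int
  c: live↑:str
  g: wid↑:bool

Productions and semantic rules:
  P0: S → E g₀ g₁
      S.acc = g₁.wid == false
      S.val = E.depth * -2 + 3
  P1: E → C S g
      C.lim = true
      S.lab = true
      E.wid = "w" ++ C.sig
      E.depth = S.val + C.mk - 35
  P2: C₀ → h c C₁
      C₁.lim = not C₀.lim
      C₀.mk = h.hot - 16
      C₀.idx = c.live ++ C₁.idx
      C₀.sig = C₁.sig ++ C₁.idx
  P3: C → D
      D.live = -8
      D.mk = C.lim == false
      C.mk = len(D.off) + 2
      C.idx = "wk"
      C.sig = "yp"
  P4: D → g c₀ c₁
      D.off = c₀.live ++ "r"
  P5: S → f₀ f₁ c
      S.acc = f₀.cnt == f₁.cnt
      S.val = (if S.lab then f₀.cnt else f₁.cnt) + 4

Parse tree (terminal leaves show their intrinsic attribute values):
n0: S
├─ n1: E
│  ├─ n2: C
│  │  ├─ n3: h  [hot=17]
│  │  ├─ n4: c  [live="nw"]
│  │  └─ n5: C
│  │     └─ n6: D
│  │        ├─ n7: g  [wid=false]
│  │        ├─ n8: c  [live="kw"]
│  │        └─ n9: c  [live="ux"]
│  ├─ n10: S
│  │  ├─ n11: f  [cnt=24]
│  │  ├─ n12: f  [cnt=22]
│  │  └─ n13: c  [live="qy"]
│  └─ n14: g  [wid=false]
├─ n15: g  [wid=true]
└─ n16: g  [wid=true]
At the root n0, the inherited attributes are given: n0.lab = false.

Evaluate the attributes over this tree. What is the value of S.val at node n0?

1. n0.lab = false  [given at root]
2. n2.lim = true  [true]
3. n3.hot = 17  [terminal]
4. n4.live = "nw"  [terminal]
5. n5.lim = false  [not C₀.lim]
6. n6.live = -8  [-8]
7. n6.mk = true  [C.lim == false]
8. n7.wid = false  [terminal]
9. n8.live = "kw"  [terminal]
10. n9.live = "ux"  [terminal]
11. n6.off = "kwr"  [c₀.live ++ "r"]
12. n5.mk = 5  [len(D.off) + 2]
13. n5.idx = "wk"  ["wk"]
14. n5.sig = "yp"  ["yp"]
15. n2.mk = 1  [h.hot - 16]
16. n2.idx = "nwwk"  [c.live ++ C₁.idx]
17. n2.sig = "ypwk"  [C₁.sig ++ C₁.idx]
18. n10.lab = true  [true]
19. n11.cnt = 24  [terminal]
20. n12.cnt = 22  [terminal]
21. n13.live = "qy"  [terminal]
22. n10.acc = false  [f₀.cnt == f₁.cnt]
23. n10.val = 28  [(if S.lab then f₀.cnt else f₁.cnt) + 4]
24. n14.wid = false  [terminal]
25. n1.wid = "wypwk"  ["w" ++ C.sig]
26. n1.depth = -6  [S.val + C.mk - 35]
27. n15.wid = true  [terminal]
28. n16.wid = true  [terminal]
29. n0.acc = false  [g₁.wid == false]
30. n0.val = 15  [E.depth * -2 + 3]

15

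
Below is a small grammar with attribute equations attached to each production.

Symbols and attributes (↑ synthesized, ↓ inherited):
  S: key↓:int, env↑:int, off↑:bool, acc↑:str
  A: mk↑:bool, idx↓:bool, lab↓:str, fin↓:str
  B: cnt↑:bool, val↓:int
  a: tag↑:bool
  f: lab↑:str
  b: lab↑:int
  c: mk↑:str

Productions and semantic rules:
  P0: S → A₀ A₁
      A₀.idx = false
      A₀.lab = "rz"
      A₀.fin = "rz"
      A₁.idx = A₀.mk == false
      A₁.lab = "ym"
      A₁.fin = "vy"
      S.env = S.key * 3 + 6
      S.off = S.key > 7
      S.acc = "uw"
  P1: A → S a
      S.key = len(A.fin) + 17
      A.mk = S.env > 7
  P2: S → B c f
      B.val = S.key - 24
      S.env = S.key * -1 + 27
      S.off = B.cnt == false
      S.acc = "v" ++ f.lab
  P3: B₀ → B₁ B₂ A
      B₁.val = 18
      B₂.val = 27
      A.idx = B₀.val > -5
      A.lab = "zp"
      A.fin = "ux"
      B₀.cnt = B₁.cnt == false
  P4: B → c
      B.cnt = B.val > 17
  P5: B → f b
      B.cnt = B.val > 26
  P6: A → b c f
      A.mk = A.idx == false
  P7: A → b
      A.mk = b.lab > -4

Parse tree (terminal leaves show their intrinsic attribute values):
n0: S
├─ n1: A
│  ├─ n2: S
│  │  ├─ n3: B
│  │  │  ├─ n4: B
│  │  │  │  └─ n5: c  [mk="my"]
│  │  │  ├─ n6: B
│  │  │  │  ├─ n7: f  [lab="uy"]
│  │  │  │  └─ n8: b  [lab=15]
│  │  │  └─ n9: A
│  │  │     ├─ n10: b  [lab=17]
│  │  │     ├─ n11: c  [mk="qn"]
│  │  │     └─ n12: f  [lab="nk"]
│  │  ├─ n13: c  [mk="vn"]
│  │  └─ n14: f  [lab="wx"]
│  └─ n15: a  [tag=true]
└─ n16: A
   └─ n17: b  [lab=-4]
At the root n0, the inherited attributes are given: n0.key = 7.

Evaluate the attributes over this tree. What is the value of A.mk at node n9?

1. n0.key = 7  [given at root]
2. n1.idx = false  [false]
3. n1.lab = "rz"  ["rz"]
4. n1.fin = "rz"  ["rz"]
5. n2.key = 19  [len(A.fin) + 17]
6. n3.val = -5  [S.key - 24]
7. n4.val = 18  [18]
8. n5.mk = "my"  [terminal]
9. n4.cnt = true  [B.val > 17]
10. n6.val = 27  [27]
11. n7.lab = "uy"  [terminal]
12. n8.lab = 15  [terminal]
13. n6.cnt = true  [B.val > 26]
14. n9.idx = false  [B₀.val > -5]
15. n9.lab = "zp"  ["zp"]
16. n9.fin = "ux"  ["ux"]
17. n10.lab = 17  [terminal]
18. n11.mk = "qn"  [terminal]
19. n12.lab = "nk"  [terminal]
20. n9.mk = true  [A.idx == false]
21. n3.cnt = false  [B₁.cnt == false]
22. n13.mk = "vn"  [terminal]
23. n14.lab = "wx"  [terminal]
24. n2.env = 8  [S.key * -1 + 27]
25. n2.off = true  [B.cnt == false]
26. n2.acc = "vwx"  ["v" ++ f.lab]
27. n15.tag = true  [terminal]
28. n1.mk = true  [S.env > 7]
29. n16.idx = false  [A₀.mk == false]
30. n16.lab = "ym"  ["ym"]
31. n16.fin = "vy"  ["vy"]
32. n17.lab = -4  [terminal]
33. n16.mk = false  [b.lab > -4]
34. n0.env = 27  [S.key * 3 + 6]
35. n0.off = false  [S.key > 7]
36. n0.acc = "uw"  ["uw"]

true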